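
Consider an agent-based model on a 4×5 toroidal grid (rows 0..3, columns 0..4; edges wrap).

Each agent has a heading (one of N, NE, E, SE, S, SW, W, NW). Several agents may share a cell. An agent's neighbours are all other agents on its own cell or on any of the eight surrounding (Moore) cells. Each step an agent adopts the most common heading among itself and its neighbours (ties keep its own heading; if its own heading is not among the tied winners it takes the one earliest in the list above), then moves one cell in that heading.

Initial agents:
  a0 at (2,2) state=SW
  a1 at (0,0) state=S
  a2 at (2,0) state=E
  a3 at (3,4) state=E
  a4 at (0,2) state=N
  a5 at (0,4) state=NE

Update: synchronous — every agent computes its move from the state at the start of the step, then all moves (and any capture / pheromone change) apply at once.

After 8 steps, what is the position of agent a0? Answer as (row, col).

(3, 3)

t=1: a0@(3,1):SW a1@(1,0):S a2@(2,1):E a3@(3,0):E a4@(3,2):N a5@(3,0):NE
t=2: a0@(3,2):E a1@(2,0):S a2@(2,2):E a3@(3,1):E a4@(2,2):N a5@(3,1):E
t=3: a0@(3,3):E a1@(2,1):E a2@(2,3):E a3@(3,2):E a4@(2,3):E a5@(3,2):E
t=4: a0@(3,4):E a1@(2,2):E a2@(2,4):E a3@(3,3):E a4@(2,4):E a5@(3,3):E
t=5: a0@(3,0):E a1@(2,3):E a2@(2,0):E a3@(3,4):E a4@(2,0):E a5@(3,4):E
t=6: a0@(3,1):E a1@(2,4):E a2@(2,1):E a3@(3,0):E a4@(2,1):E a5@(3,0):E
t=7: a0@(3,2):E a1@(2,0):E a2@(2,2):E a3@(3,1):E a4@(2,2):E a5@(3,1):E
t=8: a0@(3,3):E a1@(2,1):E a2@(2,3):E a3@(3,2):E a4@(2,3):E a5@(3,2):E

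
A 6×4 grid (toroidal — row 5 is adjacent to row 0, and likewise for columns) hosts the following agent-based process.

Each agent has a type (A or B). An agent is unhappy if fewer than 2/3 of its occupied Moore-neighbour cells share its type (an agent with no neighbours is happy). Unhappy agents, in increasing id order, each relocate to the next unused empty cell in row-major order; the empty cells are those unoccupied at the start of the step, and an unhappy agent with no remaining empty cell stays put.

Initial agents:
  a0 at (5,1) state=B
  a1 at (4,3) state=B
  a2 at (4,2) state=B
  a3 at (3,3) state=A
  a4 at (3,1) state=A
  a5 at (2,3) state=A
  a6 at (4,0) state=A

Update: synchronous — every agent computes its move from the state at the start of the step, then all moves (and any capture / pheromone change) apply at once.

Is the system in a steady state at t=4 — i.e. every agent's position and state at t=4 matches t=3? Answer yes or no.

no

t=1: a0@(0,0):B a1@(0,1):B a2@(0,2):B a3@(0,3):A a4@(1,0):A a5@(2,3):A a6@(1,1):A
t=2: a0@(1,2):B a1@(1,3):B a2@(2,0):B a3@(2,1):A a4@(2,2):A a5@(2,3):A a6@(3,0):A
t=3: a0@(0,0):B a1@(0,1):B a2@(0,2):B a3@(0,3):A a4@(1,0):A a5@(1,1):A a6@(3,0):A
t=4: a0@(1,2):B a1@(1,3):B a2@(2,0):B a3@(2,1):A a4@(2,2):A a5@(2,3):A a6@(3,0):A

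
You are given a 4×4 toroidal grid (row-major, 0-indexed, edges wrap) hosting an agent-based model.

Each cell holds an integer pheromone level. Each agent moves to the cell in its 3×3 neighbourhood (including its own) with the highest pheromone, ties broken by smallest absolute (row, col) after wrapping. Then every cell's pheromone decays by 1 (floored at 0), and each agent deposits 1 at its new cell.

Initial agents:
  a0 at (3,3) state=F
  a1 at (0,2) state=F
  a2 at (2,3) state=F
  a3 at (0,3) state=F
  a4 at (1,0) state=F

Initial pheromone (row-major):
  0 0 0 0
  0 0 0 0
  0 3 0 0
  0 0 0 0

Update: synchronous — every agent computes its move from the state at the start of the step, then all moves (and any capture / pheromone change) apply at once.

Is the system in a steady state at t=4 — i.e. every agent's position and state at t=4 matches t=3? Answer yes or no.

yes

t=1: a0@(0,0) a1@(0,1) a2@(1,0) a3@(0,0) a4@(2,1) | pheromone: 2 1 0 0 / 1 0 0 0 / 0 3 0 0 / 0 0 0 0
t=2: a0@(0,0) a1@(0,0) a2@(2,1) a3@(0,0) a4@(2,1) | pheromone: 4 0 0 0 / 0 0 0 0 / 0 4 0 0 / 0 0 0 0
t=3: a0@(0,0) a1@(0,0) a2@(2,1) a3@(0,0) a4@(2,1) | pheromone: 6 0 0 0 / 0 0 0 0 / 0 5 0 0 / 0 0 0 0
t=4: a0@(0,0) a1@(0,0) a2@(2,1) a3@(0,0) a4@(2,1) | pheromone: 8 0 0 0 / 0 0 0 0 / 0 6 0 0 / 0 0 0 0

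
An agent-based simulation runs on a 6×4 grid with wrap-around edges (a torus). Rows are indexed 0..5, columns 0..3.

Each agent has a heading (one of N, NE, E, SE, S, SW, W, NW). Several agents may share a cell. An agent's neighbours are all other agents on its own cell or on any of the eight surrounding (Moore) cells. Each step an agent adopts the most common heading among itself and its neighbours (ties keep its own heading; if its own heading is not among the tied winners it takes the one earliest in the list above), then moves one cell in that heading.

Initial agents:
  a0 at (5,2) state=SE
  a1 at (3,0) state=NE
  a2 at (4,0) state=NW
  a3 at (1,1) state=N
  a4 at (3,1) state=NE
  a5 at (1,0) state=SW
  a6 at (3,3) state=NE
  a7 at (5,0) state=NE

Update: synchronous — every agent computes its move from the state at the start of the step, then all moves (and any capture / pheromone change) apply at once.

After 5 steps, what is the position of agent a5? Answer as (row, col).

(4, 3)

t=1: a0@(0,3):SE a1@(2,1):NE a2@(3,1):NE a3@(0,1):N a4@(2,2):NE a5@(2,3):SW a6@(2,0):NE a7@(4,1):NE
t=2: a0@(1,0):SE a1@(1,2):NE a2@(2,2):NE a3@(5,1):N a4@(1,3):NE a5@(1,0):NE a6@(1,1):NE a7@(3,2):NE
t=3: a0@(0,1):NE a1@(0,3):NE a2@(1,3):NE a3@(4,1):N a4@(0,0):NE a5@(0,1):NE a6@(0,2):NE a7@(2,3):NE
t=4: a0@(5,2):NE a1@(5,0):NE a2@(0,0):NE a3@(3,1):N a4@(5,1):NE a5@(5,2):NE a6@(5,3):NE a7@(1,0):NE
t=5: a0@(4,3):NE a1@(4,1):NE a2@(5,1):NE a3@(2,1):N a4@(4,2):NE a5@(4,3):NE a6@(4,0):NE a7@(0,1):NE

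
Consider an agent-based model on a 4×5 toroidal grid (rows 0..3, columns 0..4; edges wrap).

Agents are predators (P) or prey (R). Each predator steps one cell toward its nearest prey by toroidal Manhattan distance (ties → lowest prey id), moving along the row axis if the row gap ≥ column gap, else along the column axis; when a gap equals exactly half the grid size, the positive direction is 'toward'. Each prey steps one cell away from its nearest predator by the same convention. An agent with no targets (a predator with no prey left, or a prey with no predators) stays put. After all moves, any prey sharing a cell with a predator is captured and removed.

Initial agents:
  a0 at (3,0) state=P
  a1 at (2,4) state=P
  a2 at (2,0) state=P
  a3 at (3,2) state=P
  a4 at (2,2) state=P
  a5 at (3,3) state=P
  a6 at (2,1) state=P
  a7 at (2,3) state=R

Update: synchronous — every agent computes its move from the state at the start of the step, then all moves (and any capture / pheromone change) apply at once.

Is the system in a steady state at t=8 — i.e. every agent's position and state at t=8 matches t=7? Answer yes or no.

yes

t=1: a0@(3,4):P a1@(2,3):P a2@(2,4):P a3@(2,2):P a4@(2,3):P a5@(2,3):P a6@(2,2):P
t=2: (unchanged — steady state)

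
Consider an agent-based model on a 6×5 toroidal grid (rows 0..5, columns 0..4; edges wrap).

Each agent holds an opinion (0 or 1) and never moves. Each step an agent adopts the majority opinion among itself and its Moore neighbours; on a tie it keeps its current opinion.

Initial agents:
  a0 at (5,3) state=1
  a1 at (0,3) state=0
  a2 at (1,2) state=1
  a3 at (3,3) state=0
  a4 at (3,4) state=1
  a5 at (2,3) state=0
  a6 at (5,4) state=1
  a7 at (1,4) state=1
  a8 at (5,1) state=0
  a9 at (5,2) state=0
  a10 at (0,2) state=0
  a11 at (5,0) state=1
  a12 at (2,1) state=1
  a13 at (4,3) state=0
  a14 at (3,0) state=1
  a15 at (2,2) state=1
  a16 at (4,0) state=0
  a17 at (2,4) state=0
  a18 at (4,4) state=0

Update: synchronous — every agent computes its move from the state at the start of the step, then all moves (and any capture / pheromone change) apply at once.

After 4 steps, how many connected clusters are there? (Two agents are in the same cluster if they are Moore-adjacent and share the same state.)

t=1: a0@(5,3):0 a1@(0,3):1 a2@(1,2):1 a3@(3,3):0 a4@(3,4):0 a5@(2,3):1 a6@(5,4):0 a7@(1,4):0 a8@(5,1):0 a9@(5,2):0 a10@(0,2):0 a11@(5,0):0 a12@(2,1):1 a13@(4,3):0 a14@(3,0):1 a15@(2,2):1 a16@(4,0):1 a17@(2,4):0 a18@(4,4):1
t=2: a0@(5,3):0 a1@(0,3):0 a2@(1,2):1 a3@(3,3):0 a4@(3,4):0 a5@(2,3):0 a6@(5,4):0 a7@(1,4):0 a8@(5,1):0 a9@(5,2):0 a10@(0,2):0 a11@(5,0):0 a12@(2,1):1 a13@(4,3):0 a14@(3,0):1 a15@(2,2):1 a16@(4,0):0 a17@(2,4):0 a18@(4,4):0
t=3: a0@(5,3):0 a1@(0,3):0 a2@(1,2):1 a3@(3,3):0 a4@(3,4):0 a5@(2,3):0 a6@(5,4):0 a7@(1,4):0 a8@(5,1):0 a9@(5,2):0 a10@(0,2):0 a11@(5,0):0 a12@(2,1):1 a13@(4,3):0 a14@(3,0):0 a15@(2,2):1 a16@(4,0):0 a17@(2,4):0 a18@(4,4):0
t=4: (unchanged — steady state)

2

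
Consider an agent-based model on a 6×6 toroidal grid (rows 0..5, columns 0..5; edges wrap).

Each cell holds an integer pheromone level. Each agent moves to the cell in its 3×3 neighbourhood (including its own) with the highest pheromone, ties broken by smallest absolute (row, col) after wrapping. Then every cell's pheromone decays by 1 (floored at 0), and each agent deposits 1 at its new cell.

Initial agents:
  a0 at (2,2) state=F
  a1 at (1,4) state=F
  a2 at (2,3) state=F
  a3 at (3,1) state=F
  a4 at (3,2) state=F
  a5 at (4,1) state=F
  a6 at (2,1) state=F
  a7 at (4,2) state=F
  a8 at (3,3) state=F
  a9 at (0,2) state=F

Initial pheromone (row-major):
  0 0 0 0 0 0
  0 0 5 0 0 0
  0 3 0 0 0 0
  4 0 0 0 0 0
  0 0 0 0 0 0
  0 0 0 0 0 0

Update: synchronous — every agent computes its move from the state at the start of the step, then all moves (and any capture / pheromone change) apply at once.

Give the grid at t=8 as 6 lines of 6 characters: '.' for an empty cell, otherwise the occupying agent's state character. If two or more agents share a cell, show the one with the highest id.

t=1: a0@(1,2) a1@(0,3) a2@(1,2) a3@(3,0) a4@(2,1) a5@(3,0) a6@(1,2) a7@(3,1) a8@(2,2) a9@(1,2) | pheromone: 0 0 0 1 0 0 / 0 0 8 0 0 0 / 0 3 1 0 0 0 / 5 1 0 0 0 0 / 0 0 0 0 0 0 / 0 0 0 0 0 0
t=2: a0@(1,2) a1@(1,2) a2@(1,2) a3@(3,0) a4@(1,2) a5@(3,0) a6@(1,2) a7@(3,0) a8@(1,2) a9@(1,2) | pheromone: 0 0 0 0 0 0 / 0 0 14 0 0 0 / 0 2 0 0 0 0 / 7 0 0 0 0 0 / 0 0 0 0 0 0 / 0 0 0 0 0 0
t=3: a0@(1,2) a1@(1,2) a2@(1,2) a3@(3,0) a4@(1,2) a5@(3,0) a6@(1,2) a7@(3,0) a8@(1,2) a9@(1,2) | pheromone: 0 0 0 0 0 0 / 0 0 20 0 0 0 / 0 1 0 0 0 0 / 9 0 0 0 0 0 / 0 0 0 0 0 0 / 0 0 0 0 0 0
t=4: a0@(1,2) a1@(1,2) a2@(1,2) a3@(3,0) a4@(1,2) a5@(3,0) a6@(1,2) a7@(3,0) a8@(1,2) a9@(1,2) | pheromone: 0 0 0 0 0 0 / 0 0 26 0 0 0 / 0 0 0 0 0 0 / 11 0 0 0 0 0 / 0 0 0 0 0 0 / 0 0 0 0 0 0
t=5: a0@(1,2) a1@(1,2) a2@(1,2) a3@(3,0) a4@(1,2) a5@(3,0) a6@(1,2) a7@(3,0) a8@(1,2) a9@(1,2) | pheromone: 0 0 0 0 0 0 / 0 0 32 0 0 0 / 0 0 0 0 0 0 / 13 0 0 0 0 0 / 0 0 0 0 0 0 / 0 0 0 0 0 0
t=6: a0@(1,2) a1@(1,2) a2@(1,2) a3@(3,0) a4@(1,2) a5@(3,0) a6@(1,2) a7@(3,0) a8@(1,2) a9@(1,2) | pheromone: 0 0 0 0 0 0 / 0 0 38 0 0 0 / 0 0 0 0 0 0 / 15 0 0 0 0 0 / 0 0 0 0 0 0 / 0 0 0 0 0 0
t=7: a0@(1,2) a1@(1,2) a2@(1,2) a3@(3,0) a4@(1,2) a5@(3,0) a6@(1,2) a7@(3,0) a8@(1,2) a9@(1,2) | pheromone: 0 0 0 0 0 0 / 0 0 44 0 0 0 / 0 0 0 0 0 0 / 17 0 0 0 0 0 / 0 0 0 0 0 0 / 0 0 0 0 0 0
t=8: a0@(1,2) a1@(1,2) a2@(1,2) a3@(3,0) a4@(1,2) a5@(3,0) a6@(1,2) a7@(3,0) a8@(1,2) a9@(1,2) | pheromone: 0 0 0 0 0 0 / 0 0 50 0 0 0 / 0 0 0 0 0 0 / 19 0 0 0 0 0 / 0 0 0 0 0 0 / 0 0 0 0 0 0

......
..F...
......
F.....
......
......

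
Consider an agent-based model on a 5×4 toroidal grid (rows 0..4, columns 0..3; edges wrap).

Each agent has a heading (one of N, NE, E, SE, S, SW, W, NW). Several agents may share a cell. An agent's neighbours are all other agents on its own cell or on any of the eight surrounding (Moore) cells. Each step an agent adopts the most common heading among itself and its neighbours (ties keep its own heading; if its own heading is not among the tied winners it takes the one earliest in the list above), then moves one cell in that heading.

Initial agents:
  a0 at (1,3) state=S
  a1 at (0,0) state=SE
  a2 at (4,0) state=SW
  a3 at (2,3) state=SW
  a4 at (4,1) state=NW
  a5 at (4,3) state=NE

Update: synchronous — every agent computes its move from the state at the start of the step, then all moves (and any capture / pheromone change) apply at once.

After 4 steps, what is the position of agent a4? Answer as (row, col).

t=1: a0@(2,3):S a1@(1,1):SE a2@(0,3):SW a3@(3,2):SW a4@(3,0):NW a5@(3,0):NE
t=2: a0@(3,3):S a1@(2,2):SE a2@(1,2):SW a3@(4,1):SW a4@(2,3):NW a5@(2,1):NE
t=3: a0@(4,3):S a1@(3,3):SE a2@(2,1):SW a3@(0,0):SW a4@(1,2):NW a5@(1,2):NE
t=4: a0@(0,3):S a1@(4,0):SE a2@(3,0):SW a3@(1,3):SW a4@(0,1):NW a5@(0,3):NE

(0, 1)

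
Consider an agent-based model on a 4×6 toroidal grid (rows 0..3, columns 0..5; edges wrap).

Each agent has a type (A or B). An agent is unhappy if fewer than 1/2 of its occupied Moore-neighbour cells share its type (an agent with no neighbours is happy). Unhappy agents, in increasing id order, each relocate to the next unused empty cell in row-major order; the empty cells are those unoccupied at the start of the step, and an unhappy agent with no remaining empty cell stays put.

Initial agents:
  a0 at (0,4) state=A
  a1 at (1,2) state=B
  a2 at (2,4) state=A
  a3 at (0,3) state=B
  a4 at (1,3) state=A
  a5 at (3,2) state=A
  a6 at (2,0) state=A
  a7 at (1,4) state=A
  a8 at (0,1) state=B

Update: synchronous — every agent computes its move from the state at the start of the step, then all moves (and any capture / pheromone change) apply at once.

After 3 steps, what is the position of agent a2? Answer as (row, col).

t=1: a0@(0,4):A a1@(1,2):B a2@(2,4):A a3@(0,0):B a4@(1,3):A a5@(0,2):A a6@(2,0):A a7@(1,4):A a8@(0,1):B
t=2: a0@(0,4):A a1@(0,3):B a2@(2,4):A a3@(0,0):B a4@(1,3):A a5@(0,5):A a6@(2,0):A a7@(1,4):A a8@(0,1):B
t=3: a0@(0,4):A a1@(0,2):B a2@(2,4):A a3@(0,0):B a4@(1,3):A a5@(0,5):A a6@(2,0):A a7@(1,4):A a8@(0,1):B

(2, 4)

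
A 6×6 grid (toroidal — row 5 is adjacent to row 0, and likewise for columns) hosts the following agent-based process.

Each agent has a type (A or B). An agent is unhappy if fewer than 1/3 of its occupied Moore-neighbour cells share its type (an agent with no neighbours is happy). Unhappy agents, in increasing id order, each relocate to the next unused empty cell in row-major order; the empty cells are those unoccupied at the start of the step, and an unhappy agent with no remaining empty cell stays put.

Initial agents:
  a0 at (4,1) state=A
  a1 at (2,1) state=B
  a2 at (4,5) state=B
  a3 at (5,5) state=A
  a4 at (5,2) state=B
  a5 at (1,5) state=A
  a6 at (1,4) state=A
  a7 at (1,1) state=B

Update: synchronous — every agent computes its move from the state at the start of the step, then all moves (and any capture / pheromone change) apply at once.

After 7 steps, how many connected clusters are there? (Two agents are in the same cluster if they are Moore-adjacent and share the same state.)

4

t=1: a0@(0,0):A a1@(2,1):B a2@(0,1):B a3@(0,2):A a4@(0,3):B a5@(1,5):A a6@(1,4):A a7@(1,1):B
t=2: a0@(0,0):A a1@(2,1):B a2@(0,1):B a3@(0,4):A a4@(0,5):B a5@(1,5):A a6@(1,4):A a7@(1,1):B
t=3: a0@(0,2):A a1@(2,1):B a2@(0,1):B a3@(0,4):A a4@(0,3):B a5@(1,5):A a6@(1,4):A a7@(1,1):B
t=4: a0@(0,0):A a1@(2,1):B a2@(0,1):B a3@(0,4):A a4@(0,5):B a5@(1,5):A a6@(1,4):A a7@(1,1):B
t=5: a0@(0,2):A a1@(2,1):B a2@(0,1):B a3@(0,4):A a4@(0,3):B a5@(1,5):A a6@(1,4):A a7@(1,1):B
t=6: a0@(0,0):A a1@(2,1):B a2@(0,1):B a3@(0,4):A a4@(0,5):B a5@(1,5):A a6@(1,4):A a7@(1,1):B
t=7: a0@(0,2):A a1@(2,1):B a2@(0,1):B a3@(0,4):A a4@(0,3):B a5@(1,5):A a6@(1,4):A a7@(1,1):B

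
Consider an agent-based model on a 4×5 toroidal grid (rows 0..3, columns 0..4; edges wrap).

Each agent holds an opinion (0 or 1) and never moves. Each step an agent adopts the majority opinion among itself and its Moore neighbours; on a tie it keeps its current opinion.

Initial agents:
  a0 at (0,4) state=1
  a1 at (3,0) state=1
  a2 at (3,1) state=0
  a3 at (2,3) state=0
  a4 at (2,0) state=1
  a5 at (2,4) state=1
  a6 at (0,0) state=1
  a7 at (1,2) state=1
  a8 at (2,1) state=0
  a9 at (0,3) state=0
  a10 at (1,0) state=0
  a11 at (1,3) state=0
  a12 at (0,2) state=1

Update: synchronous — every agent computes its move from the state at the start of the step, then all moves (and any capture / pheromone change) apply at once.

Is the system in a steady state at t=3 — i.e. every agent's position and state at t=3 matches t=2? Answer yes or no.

no

t=1: a0@(0,4):1 a1@(3,0):1 a2@(3,1):1 a3@(2,3):0 a4@(2,0):1 a5@(2,4):1 a6@(0,0):1 a7@(1,2):0 a8@(2,1):0 a9@(0,3):1 a10@(1,0):1 a11@(1,3):1 a12@(0,2):0
t=2: a0@(0,4):1 a1@(3,0):1 a2@(3,1):1 a3@(2,3):0 a4@(2,0):1 a5@(2,4):1 a6@(0,0):1 a7@(1,2):0 a8@(2,1):1 a9@(0,3):1 a10@(1,0):1 a11@(1,3):1 a12@(0,2):1
t=3: a0@(0,4):1 a1@(3,0):1 a2@(3,1):1 a3@(2,3):0 a4@(2,0):1 a5@(2,4):1 a6@(0,0):1 a7@(1,2):1 a8@(2,1):1 a9@(0,3):1 a10@(1,0):1 a11@(1,3):1 a12@(0,2):1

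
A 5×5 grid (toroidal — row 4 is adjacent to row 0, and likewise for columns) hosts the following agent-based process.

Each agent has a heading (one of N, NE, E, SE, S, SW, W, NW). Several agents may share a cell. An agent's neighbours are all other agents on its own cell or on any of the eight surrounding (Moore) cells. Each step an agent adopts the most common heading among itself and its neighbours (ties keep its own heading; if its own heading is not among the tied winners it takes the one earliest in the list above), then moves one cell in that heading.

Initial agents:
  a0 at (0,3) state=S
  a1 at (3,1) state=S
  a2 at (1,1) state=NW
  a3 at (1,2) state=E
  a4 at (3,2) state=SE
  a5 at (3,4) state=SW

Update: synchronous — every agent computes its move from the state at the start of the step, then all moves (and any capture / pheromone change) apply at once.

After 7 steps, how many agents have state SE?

t=1: a0@(1,3):S a1@(4,1):S a2@(0,0):NW a3@(1,3):E a4@(4,3):SE a5@(4,3):SW
t=2: a0@(2,3):S a1@(0,1):S a2@(4,4):NW a3@(1,4):E a4@(0,4):SE a5@(0,2):SW
t=3: a0@(3,3):S a1@(1,1):S a2@(3,3):NW a3@(1,0):E a4@(1,0):SE a5@(1,1):SW
t=4: a0@(4,3):S a1@(2,1):S a2@(2,2):NW a3@(1,1):E a4@(2,1):SE a5@(2,0):SW
t=5: a0@(0,3):S a1@(3,1):S a2@(1,1):NW a3@(1,2):E a4@(3,2):SE a5@(3,4):SW
t=6: a0@(1,3):S a1@(4,1):S a2@(0,0):NW a3@(1,3):E a4@(4,3):SE a5@(4,3):SW
t=7: a0@(2,3):S a1@(0,1):S a2@(4,4):NW a3@(1,4):E a4@(0,4):SE a5@(0,2):SW

1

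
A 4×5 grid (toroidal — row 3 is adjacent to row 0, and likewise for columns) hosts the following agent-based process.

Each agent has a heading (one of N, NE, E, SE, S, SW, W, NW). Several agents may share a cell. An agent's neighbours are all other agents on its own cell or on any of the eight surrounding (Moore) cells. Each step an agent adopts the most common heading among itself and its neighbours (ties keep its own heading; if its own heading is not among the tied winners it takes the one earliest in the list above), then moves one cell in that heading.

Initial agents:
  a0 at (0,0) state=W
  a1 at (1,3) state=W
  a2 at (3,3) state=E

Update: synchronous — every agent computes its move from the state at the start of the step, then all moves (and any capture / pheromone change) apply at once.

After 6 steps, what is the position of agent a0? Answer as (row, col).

(0, 4)

t=1: a0@(0,4):W a1@(1,2):W a2@(3,4):E
t=2: a0@(0,3):W a1@(1,1):W a2@(3,0):E
t=3: a0@(0,2):W a1@(1,0):W a2@(3,1):E
t=4: a0@(0,1):W a1@(1,4):W a2@(3,2):E
t=5: a0@(0,0):W a1@(1,3):W a2@(3,3):E
t=6: a0@(0,4):W a1@(1,2):W a2@(3,4):E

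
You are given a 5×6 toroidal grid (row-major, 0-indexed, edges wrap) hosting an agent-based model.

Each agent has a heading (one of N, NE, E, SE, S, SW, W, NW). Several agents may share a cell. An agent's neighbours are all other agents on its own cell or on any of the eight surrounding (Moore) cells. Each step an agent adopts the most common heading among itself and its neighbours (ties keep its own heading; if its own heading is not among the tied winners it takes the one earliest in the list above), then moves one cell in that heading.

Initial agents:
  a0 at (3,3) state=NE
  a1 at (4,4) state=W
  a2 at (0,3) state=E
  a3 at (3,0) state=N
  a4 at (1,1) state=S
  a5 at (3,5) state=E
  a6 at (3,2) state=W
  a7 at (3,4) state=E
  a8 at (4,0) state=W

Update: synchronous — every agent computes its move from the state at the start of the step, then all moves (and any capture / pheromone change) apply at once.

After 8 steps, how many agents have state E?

t=1: a0@(3,2):W a1@(4,5):E a2@(0,4):E a3@(2,0):N a4@(2,1):S a5@(3,0):E a6@(3,1):W a7@(3,5):E a8@(4,5):W
t=2: a0@(3,1):W a1@(4,0):E a2@(0,5):E a3@(2,1):E a4@(2,0):W a5@(3,1):E a6@(3,0):W a7@(3,0):E a8@(4,0):E
t=3: a0@(3,2):E a1@(4,1):E a2@(0,0):E a3@(2,2):E a4@(2,5):W a5@(3,2):E a6@(3,1):E a7@(3,1):E a8@(4,1):E
t=4: a0@(3,3):E a1@(4,2):E a2@(0,1):E a3@(2,3):E a4@(2,4):W a5@(3,3):E a6@(3,2):E a7@(3,2):E a8@(4,2):E
t=5: a0@(3,4):E a1@(4,3):E a2@(0,2):E a3@(2,4):E a4@(2,5):E a5@(3,4):E a6@(3,3):E a7@(3,3):E a8@(4,3):E
t=6: a0@(3,5):E a1@(4,4):E a2@(0,3):E a3@(2,5):E a4@(2,0):E a5@(3,5):E a6@(3,4):E a7@(3,4):E a8@(4,4):E
t=7: a0@(3,0):E a1@(4,5):E a2@(0,4):E a3@(2,0):E a4@(2,1):E a5@(3,0):E a6@(3,5):E a7@(3,5):E a8@(4,5):E
t=8: a0@(3,1):E a1@(4,0):E a2@(0,5):E a3@(2,1):E a4@(2,2):E a5@(3,1):E a6@(3,0):E a7@(3,0):E a8@(4,0):E

9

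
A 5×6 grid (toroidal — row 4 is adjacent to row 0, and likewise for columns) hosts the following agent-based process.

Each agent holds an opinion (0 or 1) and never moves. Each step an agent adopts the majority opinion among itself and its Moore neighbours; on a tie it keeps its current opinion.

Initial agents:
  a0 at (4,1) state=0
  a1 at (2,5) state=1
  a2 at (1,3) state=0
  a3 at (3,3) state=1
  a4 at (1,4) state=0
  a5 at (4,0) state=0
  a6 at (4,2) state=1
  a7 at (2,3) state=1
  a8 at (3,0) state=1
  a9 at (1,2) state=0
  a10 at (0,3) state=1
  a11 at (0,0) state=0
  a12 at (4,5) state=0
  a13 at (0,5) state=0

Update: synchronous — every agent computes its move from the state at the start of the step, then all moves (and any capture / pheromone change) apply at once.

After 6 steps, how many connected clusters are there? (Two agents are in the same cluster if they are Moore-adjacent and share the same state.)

t=1: a0@(4,1):0 a1@(2,5):1 a2@(1,3):0 a3@(3,3):1 a4@(1,4):0 a5@(4,0):0 a6@(4,2):1 a7@(2,3):0 a8@(3,0):0 a9@(1,2):0 a10@(0,3):0 a11@(0,0):0 a12@(4,5):0 a13@(0,5):0
t=2: a0@(4,1):0 a1@(2,5):0 a2@(1,3):0 a3@(3,3):1 a4@(1,4):0 a5@(4,0):0 a6@(4,2):1 a7@(2,3):0 a8@(3,0):0 a9@(1,2):0 a10@(0,3):0 a11@(0,0):0 a12@(4,5):0 a13@(0,5):0
t=3: (unchanged — steady state)

2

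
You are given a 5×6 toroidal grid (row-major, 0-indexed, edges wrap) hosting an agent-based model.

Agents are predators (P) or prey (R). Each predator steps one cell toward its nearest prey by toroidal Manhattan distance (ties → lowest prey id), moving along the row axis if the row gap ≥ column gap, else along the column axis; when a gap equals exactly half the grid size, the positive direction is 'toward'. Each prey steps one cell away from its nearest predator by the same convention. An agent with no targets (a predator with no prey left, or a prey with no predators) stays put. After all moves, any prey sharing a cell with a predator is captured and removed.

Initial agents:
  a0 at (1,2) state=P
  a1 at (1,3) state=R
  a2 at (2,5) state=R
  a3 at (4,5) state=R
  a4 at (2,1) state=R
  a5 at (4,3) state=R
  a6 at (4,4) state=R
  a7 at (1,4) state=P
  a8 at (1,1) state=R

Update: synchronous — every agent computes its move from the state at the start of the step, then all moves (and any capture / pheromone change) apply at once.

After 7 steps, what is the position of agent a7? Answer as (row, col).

t=1: a0@(1,3):P a1@(1,4):R a2@(3,5):R a3@(3,5):R a4@(3,1):R a5@(3,3):R a6@(3,4):R a7@(1,3):P a8@(1,0):R
t=2: a0@(1,4):P a1@(1,5):R a2@(4,5):R a3@(4,5):R a4@(4,1):R a5@(4,3):R a6@(4,4):R a7@(1,4):P a8@(1,5):R
t=3: a0@(1,5):P a1@(1,0):R a2@(3,5):R a3@(3,5):R a4@(4,0):R a5@(3,3):R a6@(3,4):R a7@(1,5):P a8@(1,0):R
t=4: a0@(1,0):P a1@(1,1):R a2@(4,5):R a3@(4,5):R a4@(3,0):R a5@(4,3):R a6@(4,4):R a7@(1,0):P a8@(1,1):R
t=5: a0@(1,1):P a1@(1,2):R a2@(3,5):R a3@(3,5):R a4@(4,0):R a5@(4,2):R a6@(3,4):R a7@(1,1):P a8@(1,2):R
t=6: a0@(1,2):P a1@(1,3):R a2@(4,5):R a3@(4,5):R a4@(3,0):R a5@(3,2):R a6@(3,3):R a7@(1,2):P a8@(1,3):R
t=7: a0@(1,3):P a1@(1,4):R a2@(4,4):R a3@(4,4):R a4@(4,0):R a5@(4,2):R a6@(4,3):R a7@(1,3):P a8@(1,4):R

(1, 3)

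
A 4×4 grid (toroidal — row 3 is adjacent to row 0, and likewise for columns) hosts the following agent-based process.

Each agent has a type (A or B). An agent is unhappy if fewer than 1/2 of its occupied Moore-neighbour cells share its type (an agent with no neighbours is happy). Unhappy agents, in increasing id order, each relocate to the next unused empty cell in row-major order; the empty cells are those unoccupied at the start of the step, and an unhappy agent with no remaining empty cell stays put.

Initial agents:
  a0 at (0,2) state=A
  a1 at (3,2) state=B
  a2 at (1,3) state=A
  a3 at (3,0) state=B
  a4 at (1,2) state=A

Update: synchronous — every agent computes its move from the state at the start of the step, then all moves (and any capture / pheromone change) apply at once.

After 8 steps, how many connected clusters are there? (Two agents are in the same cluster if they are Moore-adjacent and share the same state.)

2

t=1: a0@(0,2):A a1@(0,0):B a2@(1,3):A a3@(3,0):B a4@(1,2):A
t=2: (unchanged — steady state)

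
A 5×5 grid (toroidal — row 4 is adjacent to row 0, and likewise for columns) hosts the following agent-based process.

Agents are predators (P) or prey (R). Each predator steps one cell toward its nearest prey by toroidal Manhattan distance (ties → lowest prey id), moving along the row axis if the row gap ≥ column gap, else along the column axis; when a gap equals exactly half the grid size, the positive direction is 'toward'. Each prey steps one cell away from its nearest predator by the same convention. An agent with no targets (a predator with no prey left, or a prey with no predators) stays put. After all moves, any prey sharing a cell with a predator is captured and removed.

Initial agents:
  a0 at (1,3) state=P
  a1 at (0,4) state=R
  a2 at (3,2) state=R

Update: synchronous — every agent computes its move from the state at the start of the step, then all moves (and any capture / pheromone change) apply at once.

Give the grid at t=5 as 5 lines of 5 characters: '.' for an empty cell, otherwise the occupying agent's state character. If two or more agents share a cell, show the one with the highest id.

..R.R
...P.
.....
.....
.....

t=1: a0@(0,3):P a1@(4,4):R a2@(4,2):R
t=2: a0@(4,3):P a1@(3,4):R a2@(3,2):R
t=3: a0@(3,3):P a1@(2,4):R a2@(2,2):R
t=4: a0@(2,3):P a1@(1,4):R a2@(1,2):R
t=5: a0@(1,3):P a1@(0,4):R a2@(0,2):R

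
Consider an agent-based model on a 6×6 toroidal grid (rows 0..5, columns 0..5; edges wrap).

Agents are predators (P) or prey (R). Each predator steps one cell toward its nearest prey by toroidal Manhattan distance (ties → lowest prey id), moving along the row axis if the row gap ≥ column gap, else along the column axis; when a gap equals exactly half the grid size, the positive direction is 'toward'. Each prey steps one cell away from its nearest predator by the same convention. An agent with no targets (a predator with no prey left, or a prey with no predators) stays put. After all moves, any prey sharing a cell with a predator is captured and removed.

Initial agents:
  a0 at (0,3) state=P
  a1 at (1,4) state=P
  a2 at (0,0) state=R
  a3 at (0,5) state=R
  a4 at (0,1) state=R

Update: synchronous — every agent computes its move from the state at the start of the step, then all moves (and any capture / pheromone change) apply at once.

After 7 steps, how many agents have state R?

t=1: a0@(0,4):P a1@(0,4):P a2@(0,5):R a3@(0,0):R a4@(0,0):R
t=2: a0@(0,5):P a1@(0,5):P a2@(0,0):R a3@(0,1):R a4@(0,1):R
t=3: a0@(0,0):P a1@(0,0):P a2@(0,1):R a3@(0,2):R a4@(0,2):R
t=4: a0@(0,1):P a1@(0,1):P a2@(0,2):R a3@(0,3):R a4@(0,3):R
t=5: a0@(0,2):P a1@(0,2):P a2@(0,3):R a3@(0,4):R a4@(0,4):R
t=6: a0@(0,3):P a1@(0,3):P a2@(0,4):R a3@(0,5):R a4@(0,5):R
t=7: a0@(0,4):P a1@(0,4):P a2@(0,5):R a3@(0,0):R a4@(0,0):R

3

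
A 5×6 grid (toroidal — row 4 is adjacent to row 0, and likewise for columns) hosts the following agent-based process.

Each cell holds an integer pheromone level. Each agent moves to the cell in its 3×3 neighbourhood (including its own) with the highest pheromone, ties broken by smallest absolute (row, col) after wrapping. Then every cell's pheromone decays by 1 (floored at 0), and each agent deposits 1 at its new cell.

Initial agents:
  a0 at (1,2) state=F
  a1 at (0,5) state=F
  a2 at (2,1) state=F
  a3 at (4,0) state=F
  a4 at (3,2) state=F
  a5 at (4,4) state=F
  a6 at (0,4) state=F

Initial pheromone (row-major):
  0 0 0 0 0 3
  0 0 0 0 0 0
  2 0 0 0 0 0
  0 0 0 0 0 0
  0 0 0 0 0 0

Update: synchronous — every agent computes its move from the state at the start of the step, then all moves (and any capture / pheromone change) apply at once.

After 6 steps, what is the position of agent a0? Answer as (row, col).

(0, 1)

t=1: a0@(0,1) a1@(0,5) a2@(2,0) a3@(0,5) a4@(2,1) a5@(0,5) a6@(0,5) | pheromone: 0 1 0 0 0 6 / 0 0 0 0 0 0 / 2 1 0 0 0 0 / 0 0 0 0 0 0 / 0 0 0 0 0 0
t=2: a0@(0,1) a1@(0,5) a2@(2,0) a3@(0,5) a4@(2,0) a5@(0,5) a6@(0,5) | pheromone: 0 1 0 0 0 9 / 0 0 0 0 0 0 / 3 0 0 0 0 0 / 0 0 0 0 0 0 / 0 0 0 0 0 0
t=3: a0@(0,1) a1@(0,5) a2@(2,0) a3@(0,5) a4@(2,0) a5@(0,5) a6@(0,5) | pheromone: 0 1 0 0 0 12 / 0 0 0 0 0 0 / 4 0 0 0 0 0 / 0 0 0 0 0 0 / 0 0 0 0 0 0
t=4: a0@(0,1) a1@(0,5) a2@(2,0) a3@(0,5) a4@(2,0) a5@(0,5) a6@(0,5) | pheromone: 0 1 0 0 0 15 / 0 0 0 0 0 0 / 5 0 0 0 0 0 / 0 0 0 0 0 0 / 0 0 0 0 0 0
t=5: a0@(0,1) a1@(0,5) a2@(2,0) a3@(0,5) a4@(2,0) a5@(0,5) a6@(0,5) | pheromone: 0 1 0 0 0 18 / 0 0 0 0 0 0 / 6 0 0 0 0 0 / 0 0 0 0 0 0 / 0 0 0 0 0 0
t=6: a0@(0,1) a1@(0,5) a2@(2,0) a3@(0,5) a4@(2,0) a5@(0,5) a6@(0,5) | pheromone: 0 1 0 0 0 21 / 0 0 0 0 0 0 / 7 0 0 0 0 0 / 0 0 0 0 0 0 / 0 0 0 0 0 0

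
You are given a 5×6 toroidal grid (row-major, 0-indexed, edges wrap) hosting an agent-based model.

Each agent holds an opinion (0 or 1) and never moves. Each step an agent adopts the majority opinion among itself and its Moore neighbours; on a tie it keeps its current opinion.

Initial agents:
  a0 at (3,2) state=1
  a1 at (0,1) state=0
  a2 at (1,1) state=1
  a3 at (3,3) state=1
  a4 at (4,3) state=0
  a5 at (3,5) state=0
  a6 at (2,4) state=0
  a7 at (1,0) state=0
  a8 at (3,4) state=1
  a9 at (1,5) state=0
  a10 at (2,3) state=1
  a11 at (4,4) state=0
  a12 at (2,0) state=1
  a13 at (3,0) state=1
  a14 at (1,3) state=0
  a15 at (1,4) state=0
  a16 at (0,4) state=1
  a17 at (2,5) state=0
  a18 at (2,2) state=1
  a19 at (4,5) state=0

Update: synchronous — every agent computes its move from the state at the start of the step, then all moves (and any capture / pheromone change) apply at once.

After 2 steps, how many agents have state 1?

5

t=1: a0@(3,2):1 a1@(0,1):0 a2@(1,1):1 a3@(3,3):1 a4@(4,3):1 a5@(3,5):0 a6@(2,4):0 a7@(1,0):0 a8@(3,4):0 a9@(1,5):0 a10@(2,3):1 a11@(4,4):0 a12@(2,0):0 a13@(3,0):0 a14@(1,3):0 a15@(1,4):0 a16@(0,4):0 a17@(2,5):0 a18@(2,2):1 a19@(4,5):0
t=2: a0@(3,2):1 a1@(0,1):0 a2@(1,1):0 a3@(3,3):1 a4@(4,3):1 a5@(3,5):0 a6@(2,4):0 a7@(1,0):0 a8@(3,4):0 a9@(1,5):0 a10@(2,3):1 a11@(4,4):0 a12@(2,0):0 a13@(3,0):0 a14@(1,3):0 a15@(1,4):0 a16@(0,4):0 a17@(2,5):0 a18@(2,2):1 a19@(4,5):0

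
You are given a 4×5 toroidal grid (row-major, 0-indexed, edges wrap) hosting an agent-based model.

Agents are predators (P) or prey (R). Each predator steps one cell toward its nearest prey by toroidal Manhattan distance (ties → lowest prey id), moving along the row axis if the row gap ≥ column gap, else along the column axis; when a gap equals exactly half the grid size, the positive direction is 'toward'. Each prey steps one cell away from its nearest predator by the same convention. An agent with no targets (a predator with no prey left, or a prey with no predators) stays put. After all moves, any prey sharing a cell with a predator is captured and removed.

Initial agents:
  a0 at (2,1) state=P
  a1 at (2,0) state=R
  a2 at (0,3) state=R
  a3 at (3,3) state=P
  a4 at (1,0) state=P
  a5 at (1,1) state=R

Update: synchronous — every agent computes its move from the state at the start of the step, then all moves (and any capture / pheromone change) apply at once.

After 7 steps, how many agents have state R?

t=1: a0@(2,0):P a1@(2,4):R a2@(1,3):R a3@(0,3):P a4@(2,0):P a5@(0,1):R
t=2: a0@(2,4):P a1@(2,3):R a2@(2,3):R a3@(1,3):P a4@(2,4):P a5@(0,0):R
t=3: a0@(2,3):P a1@(2,2):R a2@(2,2):R a3@(2,3):P a4@(2,3):P a5@(3,0):R
t=4: a0@(2,2):P a1@(2,1):R a2@(2,1):R a3@(2,2):P a4@(2,2):P a5@(3,1):R
t=5: a0@(2,1):P a1@(2,0):R a2@(2,0):R a3@(2,1):P a4@(2,1):P a5@(0,1):R
t=6: a0@(2,0):P a1@(2,4):R a2@(2,4):R a3@(2,0):P a4@(2,0):P a5@(3,1):R
t=7: a0@(2,4):P a1@(2,3):R a2@(2,3):R a3@(2,4):P a4@(2,4):P a5@(0,1):R

3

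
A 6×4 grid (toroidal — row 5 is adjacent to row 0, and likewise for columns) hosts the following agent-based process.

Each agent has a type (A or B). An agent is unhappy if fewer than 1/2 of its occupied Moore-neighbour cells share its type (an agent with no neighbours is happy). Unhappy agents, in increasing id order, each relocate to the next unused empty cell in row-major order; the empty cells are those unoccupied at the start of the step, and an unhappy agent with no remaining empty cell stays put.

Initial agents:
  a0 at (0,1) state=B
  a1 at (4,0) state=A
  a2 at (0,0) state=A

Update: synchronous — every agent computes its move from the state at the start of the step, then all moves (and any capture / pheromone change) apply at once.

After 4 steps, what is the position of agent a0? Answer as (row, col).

(0, 0)

t=1: a0@(0,2):B a1@(4,0):A a2@(0,3):A
t=2: a0@(0,0):B a1@(4,0):A a2@(0,1):A
t=3: a0@(0,2):B a1@(4,0):A a2@(0,3):A
t=4: a0@(0,0):B a1@(4,0):A a2@(0,1):A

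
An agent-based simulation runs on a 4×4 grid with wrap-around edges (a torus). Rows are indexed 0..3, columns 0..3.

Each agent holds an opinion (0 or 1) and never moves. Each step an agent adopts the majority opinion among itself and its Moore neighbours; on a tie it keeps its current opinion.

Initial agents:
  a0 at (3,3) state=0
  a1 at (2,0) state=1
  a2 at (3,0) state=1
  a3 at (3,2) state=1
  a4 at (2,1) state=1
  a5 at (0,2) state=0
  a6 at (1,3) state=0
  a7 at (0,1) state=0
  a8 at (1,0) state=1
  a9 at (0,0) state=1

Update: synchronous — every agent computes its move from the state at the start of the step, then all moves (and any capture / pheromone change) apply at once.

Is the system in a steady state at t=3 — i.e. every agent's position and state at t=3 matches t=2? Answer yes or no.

t=1: a0@(3,3):1 a1@(2,0):1 a2@(3,0):1 a3@(3,2):0 a4@(2,1):1 a5@(0,2):0 a6@(1,3):1 a7@(0,1):1 a8@(1,0):1 a9@(0,0):1
t=2: a0@(3,3):1 a1@(2,0):1 a2@(3,0):1 a3@(3,2):1 a4@(2,1):1 a5@(0,2):1 a6@(1,3):1 a7@(0,1):1 a8@(1,0):1 a9@(0,0):1
t=3: (unchanged — steady state)

yes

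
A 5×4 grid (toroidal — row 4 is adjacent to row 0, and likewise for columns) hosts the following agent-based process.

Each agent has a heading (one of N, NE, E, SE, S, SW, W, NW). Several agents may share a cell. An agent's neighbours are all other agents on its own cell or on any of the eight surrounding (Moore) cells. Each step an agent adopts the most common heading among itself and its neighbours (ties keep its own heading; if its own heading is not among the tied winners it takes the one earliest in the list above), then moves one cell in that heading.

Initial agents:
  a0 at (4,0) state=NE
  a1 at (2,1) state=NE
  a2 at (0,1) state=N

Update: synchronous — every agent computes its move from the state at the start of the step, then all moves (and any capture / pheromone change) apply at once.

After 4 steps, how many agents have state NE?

t=1: a0@(3,1):NE a1@(1,2):NE a2@(4,1):N
t=2: a0@(2,2):NE a1@(0,3):NE a2@(3,1):N
t=3: a0@(1,3):NE a1@(4,0):NE a2@(2,1):N
t=4: a0@(0,0):NE a1@(3,1):NE a2@(1,1):N

2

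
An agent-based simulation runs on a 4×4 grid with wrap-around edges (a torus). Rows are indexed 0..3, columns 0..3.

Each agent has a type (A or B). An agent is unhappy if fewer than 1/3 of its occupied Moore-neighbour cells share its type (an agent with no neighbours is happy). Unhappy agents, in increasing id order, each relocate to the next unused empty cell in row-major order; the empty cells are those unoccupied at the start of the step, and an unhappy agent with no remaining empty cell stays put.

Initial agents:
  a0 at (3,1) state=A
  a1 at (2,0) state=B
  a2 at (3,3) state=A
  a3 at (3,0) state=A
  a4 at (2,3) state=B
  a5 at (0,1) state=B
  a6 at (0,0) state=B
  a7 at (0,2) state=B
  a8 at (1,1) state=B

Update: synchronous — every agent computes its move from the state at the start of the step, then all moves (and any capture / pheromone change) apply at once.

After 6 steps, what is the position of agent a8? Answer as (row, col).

t=1: a0@(0,3):A a1@(2,0):B a2@(1,0):A a3@(3,0):A a4@(2,3):B a5@(0,1):B a6@(0,0):B a7@(0,2):B a8@(1,1):B
t=2: a0@(0,3):A a1@(2,0):B a2@(1,2):A a3@(1,3):A a4@(2,3):B a5@(0,1):B a6@(0,0):B a7@(0,2):B a8@(1,1):B
t=3: (unchanged — steady state)

(1, 1)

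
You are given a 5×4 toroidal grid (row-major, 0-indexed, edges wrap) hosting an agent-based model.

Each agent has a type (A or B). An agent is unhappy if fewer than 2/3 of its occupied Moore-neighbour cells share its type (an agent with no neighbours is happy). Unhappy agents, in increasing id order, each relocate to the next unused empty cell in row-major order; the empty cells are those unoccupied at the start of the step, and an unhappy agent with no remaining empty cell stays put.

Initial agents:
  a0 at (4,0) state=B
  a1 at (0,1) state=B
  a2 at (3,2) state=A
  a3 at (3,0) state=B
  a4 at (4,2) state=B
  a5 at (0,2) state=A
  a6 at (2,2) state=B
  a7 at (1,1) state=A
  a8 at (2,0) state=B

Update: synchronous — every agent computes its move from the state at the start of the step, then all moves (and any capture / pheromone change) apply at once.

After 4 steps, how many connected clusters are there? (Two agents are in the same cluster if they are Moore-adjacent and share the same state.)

5

t=1: a0@(4,0):B a1@(0,0):B a2@(0,3):A a3@(3,0):B a4@(1,0):B a5@(1,2):A a6@(1,3):B a7@(2,1):A a8@(2,3):B
t=2: a0@(4,0):B a1@(0,0):B a2@(0,1):A a3@(3,0):B a4@(0,2):B a5@(1,1):A a6@(2,0):B a7@(2,2):A a8@(2,3):B
t=3: a0@(4,0):B a1@(0,3):B a2@(1,0):A a3@(3,0):B a4@(1,2):B a5@(1,3):A a6@(2,0):B a7@(2,1):A a8@(2,3):B
t=4: a0@(4,0):B a1@(0,0):B a2@(0,1):A a3@(3,0):B a4@(0,2):B a5@(1,1):A a6@(2,2):B a7@(3,1):A a8@(3,2):B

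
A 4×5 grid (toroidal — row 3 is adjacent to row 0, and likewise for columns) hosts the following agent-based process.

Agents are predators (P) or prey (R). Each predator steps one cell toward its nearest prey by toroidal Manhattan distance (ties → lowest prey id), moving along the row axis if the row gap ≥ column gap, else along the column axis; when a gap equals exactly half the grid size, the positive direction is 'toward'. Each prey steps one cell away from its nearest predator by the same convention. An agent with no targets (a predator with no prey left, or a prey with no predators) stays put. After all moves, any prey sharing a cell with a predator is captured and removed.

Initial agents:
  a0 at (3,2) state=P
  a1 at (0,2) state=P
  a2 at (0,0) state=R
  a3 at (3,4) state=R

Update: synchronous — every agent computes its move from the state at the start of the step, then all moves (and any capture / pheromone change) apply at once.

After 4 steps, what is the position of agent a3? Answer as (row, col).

(3, 1)

t=1: a0@(3,3):P a1@(0,1):P a2@(0,4):R a3@(3,0):R
t=2: a0@(0,3):P a1@(0,0):P a2@(1,4):R a3@(3,1):R
t=3: a0@(1,3):P a1@(1,0):P a2@(2,4):R a3@(2,1):R
t=4: a0@(2,3):P a1@(2,0):P a2@(3,4):R a3@(3,1):R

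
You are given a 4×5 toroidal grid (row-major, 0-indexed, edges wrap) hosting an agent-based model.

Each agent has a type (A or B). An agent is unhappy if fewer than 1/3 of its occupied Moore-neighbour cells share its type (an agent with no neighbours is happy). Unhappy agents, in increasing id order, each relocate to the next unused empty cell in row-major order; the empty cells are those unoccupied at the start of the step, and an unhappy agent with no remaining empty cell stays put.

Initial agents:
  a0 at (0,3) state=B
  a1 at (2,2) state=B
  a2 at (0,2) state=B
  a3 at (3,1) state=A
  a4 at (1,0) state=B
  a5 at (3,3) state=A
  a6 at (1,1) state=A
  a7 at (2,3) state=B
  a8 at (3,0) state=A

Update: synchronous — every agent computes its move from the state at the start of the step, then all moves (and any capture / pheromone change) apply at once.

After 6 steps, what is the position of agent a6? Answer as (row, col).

t=1: a0@(0,3):B a1@(0,0):B a2@(0,1):B a3@(3,1):A a4@(0,4):B a5@(1,2):A a6@(1,3):A a7@(2,3):B a8@(3,0):A
t=2: a0@(0,3):B a1@(0,0):B a2@(0,2):B a3@(3,1):A a4@(0,4):B a5@(1,0):A a6@(1,1):A a7@(1,4):B a8@(2,0):A
t=3: (unchanged — steady state)

(1, 1)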